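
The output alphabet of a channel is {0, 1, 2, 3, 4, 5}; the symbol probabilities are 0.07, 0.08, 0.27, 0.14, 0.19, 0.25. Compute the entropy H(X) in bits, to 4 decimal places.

H = −Σ pᵢ log₂ pᵢ.
−0.07·log₂(0.07) = 0.2686
−0.08·log₂(0.08) = 0.2915
−0.27·log₂(0.27) = 0.5100
−0.14·log₂(0.14) = 0.3971
−0.19·log₂(0.19) = 0.4552
−0.25·log₂(0.25) = 0.5000
Sum ≈ 2.4224 → 2.4224 bits.

2.4224 bits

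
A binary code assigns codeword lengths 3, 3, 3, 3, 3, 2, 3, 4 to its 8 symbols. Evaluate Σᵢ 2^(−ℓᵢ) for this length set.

1.0625

With common denominator 2^4 = 16: Σ 2^(−ℓᵢ) = 2/16 + 2/16 + 2/16 + 2/16 + 2/16 + 4/16 + 2/16 + 1/16 = 17/16 = 1.0625.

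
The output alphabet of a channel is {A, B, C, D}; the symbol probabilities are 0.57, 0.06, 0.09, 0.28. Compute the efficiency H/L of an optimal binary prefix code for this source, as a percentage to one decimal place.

Entropy H = −Σ p log₂ p ≈ 1.5327 bits.
Huffman merges: 3/50+9/100→3/20; 3/20+7/25→43/100; 43/100+57/100→1. L = 79/50 ≈ 1.5800.
Efficiency = H/L = 1.5327/1.5800 = 97.0%.

97.0%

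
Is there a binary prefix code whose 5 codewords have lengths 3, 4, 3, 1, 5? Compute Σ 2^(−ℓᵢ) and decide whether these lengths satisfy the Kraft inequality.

0.84375; yes

With common denominator 2^5 = 32: Σ 2^(−ℓᵢ) = 4/32 + 2/32 + 4/32 + 16/32 + 1/32 = 27/32 = 0.84375.
Kraft's inequality requires Σ ≤ 1; here Σ = 0.84375 ≤ 1, so such a prefix code exists.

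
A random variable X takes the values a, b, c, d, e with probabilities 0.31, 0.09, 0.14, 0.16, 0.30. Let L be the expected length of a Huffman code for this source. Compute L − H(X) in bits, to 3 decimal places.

Entropy H = −Σ p log₂ p ≈ 2.1777 bits.
Huffman merges: 9/100+7/50→23/100; 4/25+23/100→39/100; 3/10+31/100→61/100; 39/100+61/100→1. L = 223/100 ≈ 2.2300.
L − H = 2.2300 − 2.1777 = 0.052 bits.

0.052 bits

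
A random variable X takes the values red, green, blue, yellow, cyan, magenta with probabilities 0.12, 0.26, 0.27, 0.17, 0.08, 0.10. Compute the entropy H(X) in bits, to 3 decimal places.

2.441 bits

H = −Σ pᵢ log₂ pᵢ.
−0.12·log₂(0.12) = 0.3671
−0.26·log₂(0.26) = 0.5053
−0.27·log₂(0.27) = 0.5100
−0.17·log₂(0.17) = 0.4346
−0.08·log₂(0.08) = 0.2915
−0.10·log₂(0.10) = 0.3322
Sum ≈ 2.4407 → 2.441 bits.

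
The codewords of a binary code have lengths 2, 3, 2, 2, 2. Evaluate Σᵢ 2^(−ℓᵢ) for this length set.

1.125

With common denominator 2^3 = 8: Σ 2^(−ℓᵢ) = 2/8 + 1/8 + 2/8 + 2/8 + 2/8 = 9/8 = 1.125.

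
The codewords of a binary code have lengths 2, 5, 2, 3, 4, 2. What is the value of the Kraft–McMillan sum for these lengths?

0.96875

With common denominator 2^5 = 32: Σ 2^(−ℓᵢ) = 8/32 + 1/32 + 8/32 + 4/32 + 2/32 + 8/32 = 31/32 = 0.96875.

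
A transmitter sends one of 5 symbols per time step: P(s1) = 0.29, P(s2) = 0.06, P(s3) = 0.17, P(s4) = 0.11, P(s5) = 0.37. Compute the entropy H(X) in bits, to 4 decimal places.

2.0770 bits

H = −Σ pᵢ log₂ pᵢ.
−0.29·log₂(0.29) = 0.5179
−0.06·log₂(0.06) = 0.2435
−0.17·log₂(0.17) = 0.4346
−0.11·log₂(0.11) = 0.3503
−0.37·log₂(0.37) = 0.5307
Sum ≈ 2.0770 → 2.0770 bits.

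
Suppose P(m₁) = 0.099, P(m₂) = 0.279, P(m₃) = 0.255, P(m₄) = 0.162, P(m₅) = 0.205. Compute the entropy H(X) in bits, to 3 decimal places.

H = −Σ pᵢ log₂ pᵢ.
−0.099·log₂(0.099) = 0.3303
−0.279·log₂(0.279) = 0.5138
−0.255·log₂(0.255) = 0.5027
−0.162·log₂(0.162) = 0.4254
−0.205·log₂(0.205) = 0.4687
Sum ≈ 2.2409 → 2.241 bits.

2.241 bits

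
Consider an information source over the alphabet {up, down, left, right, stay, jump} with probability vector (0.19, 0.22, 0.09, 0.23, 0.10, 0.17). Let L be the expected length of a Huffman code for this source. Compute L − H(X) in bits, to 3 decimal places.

Entropy H = −Σ p log₂ p ≈ 2.5029 bits.
Huffman merges: 9/100+1/10→19/100; 17/100+19/100→9/25; 19/100+11/50→41/100; 23/100+9/25→59/100; 41/100+59/100→1. L = 51/20 ≈ 2.5500.
L − H = 2.5500 − 2.5029 = 0.047 bits.

0.047 bits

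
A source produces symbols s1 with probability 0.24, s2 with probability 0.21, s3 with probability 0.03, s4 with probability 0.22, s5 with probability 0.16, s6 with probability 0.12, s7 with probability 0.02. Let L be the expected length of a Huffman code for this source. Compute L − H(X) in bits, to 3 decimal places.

Entropy H = −Σ p log₂ p ≈ 2.5023 bits.
Huffman merges: 1/50+3/100→1/20; 1/20+3/25→17/100; 4/25+17/100→33/100; 21/100+11/50→43/100; 6/25+33/100→57/100; 43/100+57/100→1. L = 51/20 ≈ 2.5500.
L − H = 2.5500 − 2.5023 = 0.048 bits.

0.048 bits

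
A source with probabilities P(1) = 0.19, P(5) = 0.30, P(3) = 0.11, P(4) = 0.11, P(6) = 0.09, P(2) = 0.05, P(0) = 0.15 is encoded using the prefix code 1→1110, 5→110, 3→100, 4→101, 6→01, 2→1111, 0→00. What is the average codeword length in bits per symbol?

3 bits/symbol

L̄ = Σ pᵢ·ℓᵢ = 0.19·4 + 0.30·3 + 0.11·3 + 0.11·3 + 0.09·2 + 0.05·4 + 0.15·2 = 3 bits/symbol.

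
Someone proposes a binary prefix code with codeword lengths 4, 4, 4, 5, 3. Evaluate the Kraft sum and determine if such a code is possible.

0.34375; yes

With common denominator 2^5 = 32: Σ 2^(−ℓᵢ) = 2/32 + 2/32 + 2/32 + 1/32 + 4/32 = 11/32 = 0.34375.
Kraft's inequality requires Σ ≤ 1; here Σ = 0.34375 ≤ 1, so such a prefix code exists.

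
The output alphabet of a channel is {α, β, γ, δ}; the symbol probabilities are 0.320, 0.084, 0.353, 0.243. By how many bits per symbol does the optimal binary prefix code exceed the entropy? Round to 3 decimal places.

Entropy H = −Σ p log₂ p ≈ 1.8525 bits.
Huffman merges: 21/250+243/1000→327/1000; 8/25+327/1000→647/1000; 353/1000+647/1000→1. L = 987/500 ≈ 1.9740.
L − H = 1.9740 − 1.8525 = 0.122 bits.

0.122 bits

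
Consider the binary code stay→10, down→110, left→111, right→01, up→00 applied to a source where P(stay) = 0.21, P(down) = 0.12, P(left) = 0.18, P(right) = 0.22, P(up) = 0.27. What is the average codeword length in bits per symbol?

L̄ = Σ pᵢ·ℓᵢ = 0.21·2 + 0.12·3 + 0.18·3 + 0.22·2 + 0.27·2 = 2.3 bits/symbol.

2.3 bits/symbol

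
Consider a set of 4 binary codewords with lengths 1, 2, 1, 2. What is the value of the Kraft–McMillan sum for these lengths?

With common denominator 2^2 = 4: Σ 2^(−ℓᵢ) = 2/4 + 1/4 + 2/4 + 1/4 = 6/4 = 1.5.

1.5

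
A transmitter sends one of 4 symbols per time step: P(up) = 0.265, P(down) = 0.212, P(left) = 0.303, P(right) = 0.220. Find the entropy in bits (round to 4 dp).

H = −Σ pᵢ log₂ pᵢ.
−0.265·log₂(0.265) = 0.5077
−0.212·log₂(0.212) = 0.4744
−0.303·log₂(0.303) = 0.5220
−0.220·log₂(0.220) = 0.4806
Sum ≈ 1.9847 → 1.9847 bits.

1.9847 bits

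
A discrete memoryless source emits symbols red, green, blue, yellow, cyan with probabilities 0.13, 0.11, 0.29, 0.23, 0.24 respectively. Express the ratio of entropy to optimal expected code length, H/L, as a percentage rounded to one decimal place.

99.7%

Entropy H = −Σ p log₂ p ≈ 2.2326 bits.
Huffman merges: 11/100+13/100→6/25; 23/100+6/25→47/100; 6/25+29/100→53/100; 47/100+53/100→1. L = 56/25 ≈ 2.2400.
Efficiency = H/L = 2.2326/2.2400 = 99.7%.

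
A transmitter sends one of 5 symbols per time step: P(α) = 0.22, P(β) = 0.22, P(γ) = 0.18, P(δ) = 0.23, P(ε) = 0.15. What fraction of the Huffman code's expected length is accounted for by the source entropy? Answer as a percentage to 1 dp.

98.9%

Entropy H = −Σ p log₂ p ≈ 2.3047 bits.
Huffman merges: 3/20+9/50→33/100; 11/50+11/50→11/25; 23/100+33/100→14/25; 11/25+14/25→1. L = 233/100 ≈ 2.3300.
Efficiency = H/L = 2.3047/2.3300 = 98.9%.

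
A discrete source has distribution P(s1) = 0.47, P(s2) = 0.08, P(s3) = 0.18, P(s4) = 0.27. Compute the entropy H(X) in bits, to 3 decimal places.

H = −Σ pᵢ log₂ pᵢ.
−0.47·log₂(0.47) = 0.5120
−0.08·log₂(0.08) = 0.2915
−0.18·log₂(0.18) = 0.4453
−0.27·log₂(0.27) = 0.5100
Sum ≈ 1.7588 → 1.759 bits.

1.759 bits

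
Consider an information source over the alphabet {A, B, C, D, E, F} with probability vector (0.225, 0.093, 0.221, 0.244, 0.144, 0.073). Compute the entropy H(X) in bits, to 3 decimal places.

H = −Σ pᵢ log₂ pᵢ.
−0.225·log₂(0.225) = 0.4842
−0.093·log₂(0.093) = 0.3187
−0.221·log₂(0.221) = 0.4813
−0.244·log₂(0.244) = 0.4966
−0.144·log₂(0.144) = 0.4026
−0.073·log₂(0.073) = 0.2756
Sum ≈ 2.4590 → 2.459 bits.

2.459 bits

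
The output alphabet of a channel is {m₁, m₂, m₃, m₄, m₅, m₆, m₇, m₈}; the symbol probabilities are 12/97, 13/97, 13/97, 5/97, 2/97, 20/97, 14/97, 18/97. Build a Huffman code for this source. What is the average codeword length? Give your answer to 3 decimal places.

Repeatedly combine the two least-probable nodes; the expected code length is the sum of the merged weights.
merge 2/97 + 5/97 → 7/97
merge 7/97 + 12/97 → 19/97
merge 13/97 + 13/97 → 26/97
merge 14/97 + 18/97 → 32/97
merge 19/97 + 20/97 → 39/97
merge 26/97 + 32/97 → 58/97
merge 39/97 + 58/97 → 1
L = 7/97 + 19/97 + 26/97 + 32/97 + 39/97 + 58/97 + 1 = 278/97 ≈ 2.866 bits/symbol.

2.866 bits/symbol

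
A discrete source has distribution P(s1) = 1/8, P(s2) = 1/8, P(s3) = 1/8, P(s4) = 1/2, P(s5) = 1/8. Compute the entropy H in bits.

Each probability is a power of 1/2, so log₂(1/p) is an integer.
H = Σ p·log₂(1/p) = 1/8·3 + 1/8·3 + 1/8·3 + 1/2·1 + 1/8·3 = 2 bits.

2 bits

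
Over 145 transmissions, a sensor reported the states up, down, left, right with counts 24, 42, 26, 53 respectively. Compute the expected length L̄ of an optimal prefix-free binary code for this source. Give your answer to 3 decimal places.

Probabilities are the counts divided by 145.
Repeatedly combine the two least-probable nodes; the expected code length is the sum of the merged weights.
merge 24/145 + 26/145 → 10/29
merge 42/145 + 10/29 → 92/145
merge 53/145 + 92/145 → 1
L = 10/29 + 92/145 + 1 = 287/145 ≈ 1.979 bits/symbol.

1.979 bits/symbol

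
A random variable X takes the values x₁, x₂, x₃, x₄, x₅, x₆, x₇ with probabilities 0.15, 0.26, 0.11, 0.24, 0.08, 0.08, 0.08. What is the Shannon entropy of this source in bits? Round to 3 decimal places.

H = −Σ pᵢ log₂ pᵢ.
−0.15·log₂(0.15) = 0.4105
−0.26·log₂(0.26) = 0.5053
−0.11·log₂(0.11) = 0.3503
−0.24·log₂(0.24) = 0.4941
−0.08·log₂(0.08) = 0.2915
−0.08·log₂(0.08) = 0.2915
−0.08·log₂(0.08) = 0.2915
Sum ≈ 2.6348 → 2.635 bits.

2.635 bits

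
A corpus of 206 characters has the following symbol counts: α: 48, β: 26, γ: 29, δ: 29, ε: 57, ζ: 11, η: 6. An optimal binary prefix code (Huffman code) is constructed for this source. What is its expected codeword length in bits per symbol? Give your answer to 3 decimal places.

2.573 bits/symbol

Probabilities are the counts divided by 206.
Repeatedly combine the two least-probable nodes; the expected code length is the sum of the merged weights.
merge 3/103 + 11/206 → 17/206
merge 17/206 + 13/103 → 43/206
merge 29/206 + 29/206 → 29/103
merge 43/206 + 24/103 → 91/206
merge 57/206 + 29/103 → 115/206
merge 91/206 + 115/206 → 1
L = 17/206 + 43/206 + 29/103 + 91/206 + 115/206 + 1 = 265/103 ≈ 2.573 bits/symbol.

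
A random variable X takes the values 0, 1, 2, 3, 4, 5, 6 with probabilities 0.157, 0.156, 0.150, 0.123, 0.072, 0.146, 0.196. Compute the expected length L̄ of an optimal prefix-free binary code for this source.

2.804 bits/symbol

Repeatedly combine the two least-probable nodes; the expected code length is the sum of the merged weights.
merge 9/125 + 123/1000 → 39/200
merge 73/500 + 3/20 → 37/125
merge 39/250 + 157/1000 → 313/1000
merge 39/200 + 49/250 → 391/1000
merge 37/125 + 313/1000 → 609/1000
merge 391/1000 + 609/1000 → 1
L = 39/200 + 37/125 + 313/1000 + 391/1000 + 609/1000 + 1 = 701/250 = 2.804 bits/symbol.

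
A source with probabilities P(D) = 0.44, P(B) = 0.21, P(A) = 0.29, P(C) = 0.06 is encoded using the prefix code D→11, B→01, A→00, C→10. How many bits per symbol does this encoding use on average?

2 bits/symbol

L̄ = Σ pᵢ·ℓᵢ = 0.44·2 + 0.21·2 + 0.29·2 + 0.06·2 = 2 bits/symbol.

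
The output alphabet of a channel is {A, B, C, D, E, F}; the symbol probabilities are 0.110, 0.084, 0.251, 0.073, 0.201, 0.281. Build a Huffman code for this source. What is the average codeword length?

Repeatedly combine the two least-probable nodes; the expected code length is the sum of the merged weights.
merge 73/1000 + 21/250 → 157/1000
merge 11/100 + 157/1000 → 267/1000
merge 201/1000 + 251/1000 → 113/250
merge 267/1000 + 281/1000 → 137/250
merge 113/250 + 137/250 → 1
L = 157/1000 + 267/1000 + 113/250 + 137/250 + 1 = 303/125 = 2.424 bits/symbol.

2.424 bits/symbol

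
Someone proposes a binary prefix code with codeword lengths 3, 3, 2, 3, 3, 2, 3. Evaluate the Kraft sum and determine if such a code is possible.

1.125; no

With common denominator 2^3 = 8: Σ 2^(−ℓᵢ) = 1/8 + 1/8 + 2/8 + 1/8 + 1/8 + 2/8 + 1/8 = 9/8 = 1.125.
Kraft's inequality requires Σ ≤ 1; here Σ = 1.125 > 1, so no such prefix code exists.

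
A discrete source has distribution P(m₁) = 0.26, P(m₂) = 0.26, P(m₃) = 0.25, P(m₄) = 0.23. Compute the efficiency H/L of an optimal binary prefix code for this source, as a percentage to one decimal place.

Entropy H = −Σ p log₂ p ≈ 1.9982 bits.
Huffman merges: 23/100+1/4→12/25; 13/50+13/50→13/25; 12/25+13/25→1. L = 2 ≈ 2.0000.
Efficiency = H/L = 1.9982/2.0000 = 99.9%.

99.9%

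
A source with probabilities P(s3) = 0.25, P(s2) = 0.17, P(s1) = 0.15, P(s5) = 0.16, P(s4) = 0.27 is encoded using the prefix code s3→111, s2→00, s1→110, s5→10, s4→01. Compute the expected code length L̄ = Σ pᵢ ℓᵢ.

L̄ = Σ pᵢ·ℓᵢ = 0.25·3 + 0.17·2 + 0.15·3 + 0.16·2 + 0.27·2 = 2.4 bits/symbol.

2.4 bits/symbol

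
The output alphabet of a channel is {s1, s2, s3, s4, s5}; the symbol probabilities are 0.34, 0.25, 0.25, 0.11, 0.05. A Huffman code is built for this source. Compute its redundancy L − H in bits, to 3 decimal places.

0.064 bits

Entropy H = −Σ p log₂ p ≈ 2.0956 bits.
Huffman merges: 1/20+11/100→4/25; 4/25+1/4→41/100; 1/4+17/50→59/100; 41/100+59/100→1. L = 54/25 ≈ 2.1600.
L − H = 2.1600 − 2.0956 = 0.064 bits.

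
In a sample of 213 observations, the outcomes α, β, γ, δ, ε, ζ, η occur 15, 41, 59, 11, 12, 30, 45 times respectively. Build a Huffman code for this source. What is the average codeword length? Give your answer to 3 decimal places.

Probabilities are the counts divided by 213.
Repeatedly combine the two least-probable nodes; the expected code length is the sum of the merged weights.
merge 11/213 + 4/71 → 23/213
merge 5/71 + 23/213 → 38/213
merge 10/71 + 38/213 → 68/213
merge 41/213 + 15/71 → 86/213
merge 59/213 + 68/213 → 127/213
merge 86/213 + 127/213 → 1
L = 23/213 + 38/213 + 68/213 + 86/213 + 127/213 + 1 = 185/71 ≈ 2.606 bits/symbol.

2.606 bits/symbol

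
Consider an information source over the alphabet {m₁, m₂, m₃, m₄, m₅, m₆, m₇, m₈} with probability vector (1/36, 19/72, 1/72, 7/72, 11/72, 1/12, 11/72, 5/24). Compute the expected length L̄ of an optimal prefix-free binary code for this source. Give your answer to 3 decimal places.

2.694 bits/symbol

Repeatedly combine the two least-probable nodes; the expected code length is the sum of the merged weights.
merge 1/72 + 1/36 → 1/24
merge 1/24 + 1/12 → 1/8
merge 7/72 + 1/8 → 2/9
merge 11/72 + 11/72 → 11/36
merge 5/24 + 2/9 → 31/72
merge 19/72 + 11/36 → 41/72
merge 31/72 + 41/72 → 1
L = 1/24 + 1/8 + 2/9 + 11/36 + 31/72 + 41/72 + 1 = 97/36 ≈ 2.694 bits/symbol.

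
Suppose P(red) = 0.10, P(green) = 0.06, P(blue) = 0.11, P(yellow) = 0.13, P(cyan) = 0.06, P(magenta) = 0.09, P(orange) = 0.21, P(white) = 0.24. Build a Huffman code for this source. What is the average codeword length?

2.86 bits/symbol

Repeatedly combine the two least-probable nodes; the expected code length is the sum of the merged weights.
merge 3/50 + 3/50 → 3/25
merge 9/100 + 1/10 → 19/100
merge 11/100 + 3/25 → 23/100
merge 13/100 + 19/100 → 8/25
merge 21/100 + 23/100 → 11/25
merge 6/25 + 8/25 → 14/25
merge 11/25 + 14/25 → 1
L = 3/25 + 19/100 + 23/100 + 8/25 + 11/25 + 14/25 + 1 = 143/50 = 2.86 bits/symbol.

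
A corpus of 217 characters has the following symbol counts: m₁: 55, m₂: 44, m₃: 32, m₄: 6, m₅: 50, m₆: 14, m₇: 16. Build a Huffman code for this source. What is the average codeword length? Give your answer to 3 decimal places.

2.571 bits/symbol

Probabilities are the counts divided by 217.
Repeatedly combine the two least-probable nodes; the expected code length is the sum of the merged weights.
merge 6/217 + 2/31 → 20/217
merge 16/217 + 20/217 → 36/217
merge 32/217 + 36/217 → 68/217
merge 44/217 + 50/217 → 94/217
merge 55/217 + 68/217 → 123/217
merge 94/217 + 123/217 → 1
L = 20/217 + 36/217 + 68/217 + 94/217 + 123/217 + 1 = 18/7 ≈ 2.571 bits/symbol.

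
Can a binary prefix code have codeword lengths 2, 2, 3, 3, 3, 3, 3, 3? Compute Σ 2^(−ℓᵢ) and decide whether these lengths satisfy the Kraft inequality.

1.25; no

With common denominator 2^3 = 8: Σ 2^(−ℓᵢ) = 2/8 + 2/8 + 1/8 + 1/8 + 1/8 + 1/8 + 1/8 + 1/8 = 10/8 = 1.25.
Kraft's inequality requires Σ ≤ 1; here Σ = 1.25 > 1, so no such prefix code exists.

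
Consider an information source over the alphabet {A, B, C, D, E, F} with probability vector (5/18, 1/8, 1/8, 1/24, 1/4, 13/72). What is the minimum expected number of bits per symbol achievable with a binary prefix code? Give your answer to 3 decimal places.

2.458 bits/symbol

Repeatedly combine the two least-probable nodes; the expected code length is the sum of the merged weights.
merge 1/24 + 1/8 → 1/6
merge 1/8 + 1/6 → 7/24
merge 13/72 + 1/4 → 31/72
merge 5/18 + 7/24 → 41/72
merge 31/72 + 41/72 → 1
L = 1/6 + 7/24 + 31/72 + 41/72 + 1 = 59/24 ≈ 2.458 bits/symbol.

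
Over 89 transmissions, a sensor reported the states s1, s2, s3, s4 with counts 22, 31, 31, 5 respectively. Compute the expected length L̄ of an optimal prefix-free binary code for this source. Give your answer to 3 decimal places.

1.955 bits/symbol

Probabilities are the counts divided by 89.
Repeatedly combine the two least-probable nodes; the expected code length is the sum of the merged weights.
merge 5/89 + 22/89 → 27/89
merge 27/89 + 31/89 → 58/89
merge 31/89 + 58/89 → 1
L = 27/89 + 58/89 + 1 = 174/89 ≈ 1.955 bits/symbol.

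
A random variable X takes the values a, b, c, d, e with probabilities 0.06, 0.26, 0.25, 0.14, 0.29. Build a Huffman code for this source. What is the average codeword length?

2.2 bits/symbol

Repeatedly combine the two least-probable nodes; the expected code length is the sum of the merged weights.
merge 3/50 + 7/50 → 1/5
merge 1/5 + 1/4 → 9/20
merge 13/50 + 29/100 → 11/20
merge 9/20 + 11/20 → 1
L = 1/5 + 9/20 + 11/20 + 1 = 11/5 = 2.2 bits/symbol.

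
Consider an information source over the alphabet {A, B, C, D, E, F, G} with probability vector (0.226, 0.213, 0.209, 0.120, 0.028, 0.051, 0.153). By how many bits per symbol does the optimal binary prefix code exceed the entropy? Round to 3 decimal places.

0.053 bits

Entropy H = −Σ p log₂ p ≈ 2.5770 bits.
Huffman merges: 7/250+51/1000→79/1000; 79/1000+3/25→199/1000; 153/1000+199/1000→44/125; 209/1000+213/1000→211/500; 113/500+44/125→289/500; 211/500+289/500→1. L = 263/100 ≈ 2.6300.
L − H = 2.6300 − 2.5770 = 0.053 bits.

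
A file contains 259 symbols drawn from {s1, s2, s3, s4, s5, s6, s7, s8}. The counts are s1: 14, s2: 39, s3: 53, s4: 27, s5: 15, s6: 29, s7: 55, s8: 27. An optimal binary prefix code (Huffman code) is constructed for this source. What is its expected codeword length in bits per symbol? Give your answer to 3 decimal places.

Probabilities are the counts divided by 259.
Repeatedly combine the two least-probable nodes; the expected code length is the sum of the merged weights.
merge 2/37 + 15/259 → 29/259
merge 27/259 + 27/259 → 54/259
merge 29/259 + 29/259 → 58/259
merge 39/259 + 53/259 → 92/259
merge 54/259 + 55/259 → 109/259
merge 58/259 + 92/259 → 150/259
merge 109/259 + 150/259 → 1
L = 29/259 + 54/259 + 58/259 + 92/259 + 109/259 + 150/259 + 1 = 751/259 ≈ 2.900 bits/symbol.

2.900 bits/symbol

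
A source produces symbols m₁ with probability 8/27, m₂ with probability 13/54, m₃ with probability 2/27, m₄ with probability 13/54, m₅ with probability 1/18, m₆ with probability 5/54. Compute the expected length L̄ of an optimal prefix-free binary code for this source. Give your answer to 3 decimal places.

Repeatedly combine the two least-probable nodes; the expected code length is the sum of the merged weights.
merge 1/18 + 2/27 → 7/54
merge 5/54 + 7/54 → 2/9
merge 2/9 + 13/54 → 25/54
merge 13/54 + 8/27 → 29/54
merge 25/54 + 29/54 → 1
L = 7/54 + 2/9 + 25/54 + 29/54 + 1 = 127/54 ≈ 2.352 bits/symbol.

2.352 bits/symbol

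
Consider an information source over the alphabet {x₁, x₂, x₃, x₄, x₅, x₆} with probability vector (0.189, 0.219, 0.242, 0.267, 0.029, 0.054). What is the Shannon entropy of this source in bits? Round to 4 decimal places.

H = −Σ pᵢ log₂ pᵢ.
−0.189·log₂(0.189) = 0.4543
−0.219·log₂(0.219) = 0.4798
−0.242·log₂(0.242) = 0.4954
−0.267·log₂(0.267) = 0.5087
−0.029·log₂(0.029) = 0.1481
−0.054·log₂(0.054) = 0.2274
Sum ≈ 2.3136 → 2.3136 bits.

2.3136 bits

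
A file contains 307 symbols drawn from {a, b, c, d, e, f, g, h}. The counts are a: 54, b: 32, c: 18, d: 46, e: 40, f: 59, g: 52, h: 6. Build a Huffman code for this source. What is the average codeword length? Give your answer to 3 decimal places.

Probabilities are the counts divided by 307.
Repeatedly combine the two least-probable nodes; the expected code length is the sum of the merged weights.
merge 6/307 + 18/307 → 24/307
merge 24/307 + 32/307 → 56/307
merge 40/307 + 46/307 → 86/307
merge 52/307 + 54/307 → 106/307
merge 56/307 + 59/307 → 115/307
merge 86/307 + 106/307 → 192/307
merge 115/307 + 192/307 → 1
L = 24/307 + 56/307 + 86/307 + 106/307 + 115/307 + 192/307 + 1 = 886/307 ≈ 2.886 bits/symbol.

2.886 bits/symbol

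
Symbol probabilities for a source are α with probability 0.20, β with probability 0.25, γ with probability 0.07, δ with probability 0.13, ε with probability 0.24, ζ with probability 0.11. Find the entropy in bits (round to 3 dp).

2.460 bits

H = −Σ pᵢ log₂ pᵢ.
−0.20·log₂(0.20) = 0.4644
−0.25·log₂(0.25) = 0.5000
−0.07·log₂(0.07) = 0.2686
−0.13·log₂(0.13) = 0.3826
−0.24·log₂(0.24) = 0.4941
−0.11·log₂(0.11) = 0.3503
Sum ≈ 2.4600 → 2.460 bits.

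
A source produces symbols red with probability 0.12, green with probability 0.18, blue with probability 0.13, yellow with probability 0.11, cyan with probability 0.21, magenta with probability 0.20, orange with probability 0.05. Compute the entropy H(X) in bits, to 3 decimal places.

H = −Σ pᵢ log₂ pᵢ.
−0.12·log₂(0.12) = 0.3671
−0.18·log₂(0.18) = 0.4453
−0.13·log₂(0.13) = 0.3826
−0.11·log₂(0.11) = 0.3503
−0.21·log₂(0.21) = 0.4728
−0.20·log₂(0.20) = 0.4644
−0.05·log₂(0.05) = 0.2161
Sum ≈ 2.6986 → 2.699 bits.

2.699 bits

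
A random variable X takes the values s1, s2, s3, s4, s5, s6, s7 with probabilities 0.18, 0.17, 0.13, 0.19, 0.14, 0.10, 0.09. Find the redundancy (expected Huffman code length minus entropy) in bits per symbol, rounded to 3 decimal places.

0.050 bits

Entropy H = −Σ p log₂ p ≈ 2.7597 bits.
Huffman merges: 9/100+1/10→19/100; 13/100+7/50→27/100; 17/100+9/50→7/20; 19/100+19/100→19/50; 27/100+7/20→31/50; 19/50+31/50→1. L = 281/100 ≈ 2.8100.
L − H = 2.8100 − 2.7597 = 0.050 bits.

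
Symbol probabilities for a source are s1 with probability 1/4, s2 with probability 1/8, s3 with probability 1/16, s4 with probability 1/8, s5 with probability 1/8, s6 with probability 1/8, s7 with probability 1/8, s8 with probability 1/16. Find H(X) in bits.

Each probability is a power of 1/2, so log₂(1/p) is an integer.
H = Σ p·log₂(1/p) = 1/4·2 + 1/8·3 + 1/16·4 + 1/8·3 + 1/8·3 + 1/8·3 + 1/8·3 + 1/16·4 = 2.875 bits.

2.875 bits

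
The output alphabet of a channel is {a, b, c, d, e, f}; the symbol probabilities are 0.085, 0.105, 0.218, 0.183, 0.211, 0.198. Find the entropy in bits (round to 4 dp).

2.5074 bits

H = −Σ pᵢ log₂ pᵢ.
−0.085·log₂(0.085) = 0.3023
−0.105·log₂(0.105) = 0.3414
−0.218·log₂(0.218) = 0.4791
−0.183·log₂(0.183) = 0.4484
−0.211·log₂(0.211) = 0.4736
−0.198·log₂(0.198) = 0.4626
Sum ≈ 2.5074 → 2.5074 bits.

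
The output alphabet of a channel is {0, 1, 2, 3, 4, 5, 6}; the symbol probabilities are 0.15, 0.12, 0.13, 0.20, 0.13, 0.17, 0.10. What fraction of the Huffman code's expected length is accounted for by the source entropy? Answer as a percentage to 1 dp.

Entropy H = −Σ p log₂ p ≈ 2.7741 bits.
Huffman merges: 1/10+3/25→11/50; 13/100+13/100→13/50; 3/20+17/100→8/25; 1/5+11/50→21/50; 13/50+8/25→29/50; 21/50+29/50→1. L = 14/5 ≈ 2.8000.
Efficiency = H/L = 2.7741/2.8000 = 99.1%.

99.1%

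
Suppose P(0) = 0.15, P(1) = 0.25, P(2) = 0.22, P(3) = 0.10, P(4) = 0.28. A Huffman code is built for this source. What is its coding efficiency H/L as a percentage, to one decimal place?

99.4%

Entropy H = −Σ p log₂ p ≈ 2.2375 bits.
Huffman merges: 1/10+3/20→1/4; 11/50+1/4→47/100; 1/4+7/25→53/100; 47/100+53/100→1. L = 9/4 ≈ 2.2500.
Efficiency = H/L = 2.2375/2.2500 = 99.4%.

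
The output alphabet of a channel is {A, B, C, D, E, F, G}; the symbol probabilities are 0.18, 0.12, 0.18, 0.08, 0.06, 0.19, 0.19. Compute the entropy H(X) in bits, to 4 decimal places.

2.7032 bits

H = −Σ pᵢ log₂ pᵢ.
−0.18·log₂(0.18) = 0.4453
−0.12·log₂(0.12) = 0.3671
−0.18·log₂(0.18) = 0.4453
−0.08·log₂(0.08) = 0.2915
−0.06·log₂(0.06) = 0.2435
−0.19·log₂(0.19) = 0.4552
−0.19·log₂(0.19) = 0.4552
Sum ≈ 2.7032 → 2.7032 bits.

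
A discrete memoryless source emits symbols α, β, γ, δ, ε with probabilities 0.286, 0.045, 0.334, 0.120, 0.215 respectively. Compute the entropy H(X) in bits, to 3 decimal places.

H = −Σ pᵢ log₂ pᵢ.
−0.286·log₂(0.286) = 0.5165
−0.045·log₂(0.045) = 0.2013
−0.334·log₂(0.334) = 0.5284
−0.120·log₂(0.120) = 0.3671
−0.215·log₂(0.215) = 0.4768
Sum ≈ 2.0901 → 2.090 bits.

2.090 bits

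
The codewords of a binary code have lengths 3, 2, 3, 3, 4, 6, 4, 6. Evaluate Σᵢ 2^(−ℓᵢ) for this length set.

With common denominator 2^6 = 64: Σ 2^(−ℓᵢ) = 8/64 + 16/64 + 8/64 + 8/64 + 4/64 + 1/64 + 4/64 + 1/64 = 50/64 = 0.78125.

0.78125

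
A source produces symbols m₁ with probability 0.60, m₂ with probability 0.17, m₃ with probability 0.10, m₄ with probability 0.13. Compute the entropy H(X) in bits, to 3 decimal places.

H = −Σ pᵢ log₂ pᵢ.
−0.60·log₂(0.60) = 0.4422
−0.17·log₂(0.17) = 0.4346
−0.10·log₂(0.10) = 0.3322
−0.13·log₂(0.13) = 0.3826
Sum ≈ 1.5916 → 1.592 bits.

1.592 bits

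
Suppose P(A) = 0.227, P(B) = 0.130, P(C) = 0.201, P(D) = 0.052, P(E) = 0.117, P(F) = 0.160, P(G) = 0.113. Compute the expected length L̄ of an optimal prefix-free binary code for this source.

Repeatedly combine the two least-probable nodes; the expected code length is the sum of the merged weights.
merge 13/250 + 113/1000 → 33/200
merge 117/1000 + 13/100 → 247/1000
merge 4/25 + 33/200 → 13/40
merge 201/1000 + 227/1000 → 107/250
merge 247/1000 + 13/40 → 143/250
merge 107/250 + 143/250 → 1
L = 33/200 + 247/1000 + 13/40 + 107/250 + 143/250 + 1 = 2737/1000 = 2.737 bits/symbol.

2.737 bits/symbol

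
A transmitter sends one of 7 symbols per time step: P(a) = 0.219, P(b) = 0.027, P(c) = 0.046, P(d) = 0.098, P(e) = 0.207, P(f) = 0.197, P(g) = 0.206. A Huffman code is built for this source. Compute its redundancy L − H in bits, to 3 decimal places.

0.057 bits

Entropy H = −Σ p log₂ p ≈ 2.5549 bits.
Huffman merges: 27/1000+23/500→73/1000; 73/1000+49/500→171/1000; 171/1000+197/1000→46/125; 103/500+207/1000→413/1000; 219/1000+46/125→587/1000; 413/1000+587/1000→1. L = 653/250 ≈ 2.6120.
L − H = 2.6120 − 2.5549 = 0.057 bits.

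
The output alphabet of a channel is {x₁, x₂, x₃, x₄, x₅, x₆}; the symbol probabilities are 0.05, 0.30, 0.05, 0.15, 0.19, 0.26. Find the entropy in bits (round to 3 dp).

2.324 bits

H = −Σ pᵢ log₂ pᵢ.
−0.05·log₂(0.05) = 0.2161
−0.30·log₂(0.30) = 0.5211
−0.05·log₂(0.05) = 0.2161
−0.15·log₂(0.15) = 0.4105
−0.19·log₂(0.19) = 0.4552
−0.26·log₂(0.26) = 0.5053
Sum ≈ 2.3243 → 2.324 bits.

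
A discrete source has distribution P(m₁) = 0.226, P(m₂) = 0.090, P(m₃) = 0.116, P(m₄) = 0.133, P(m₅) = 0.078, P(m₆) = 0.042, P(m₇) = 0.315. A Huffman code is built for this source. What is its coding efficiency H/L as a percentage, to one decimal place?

Entropy H = −Σ p log₂ p ≈ 2.5493 bits.
Huffman merges: 21/500+39/500→3/25; 9/100+29/250→103/500; 3/25+133/1000→253/1000; 103/500+113/500→54/125; 253/1000+63/200→71/125; 54/125+71/125→1. L = 2579/1000 ≈ 2.5790.
Efficiency = H/L = 2.5493/2.5790 = 98.8%.

98.8%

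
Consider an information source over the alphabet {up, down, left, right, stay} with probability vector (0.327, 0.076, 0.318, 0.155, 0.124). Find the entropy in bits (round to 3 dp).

2.126 bits

H = −Σ pᵢ log₂ pᵢ.
−0.327·log₂(0.327) = 0.5273
−0.076·log₂(0.076) = 0.2826
−0.318·log₂(0.318) = 0.5256
−0.155·log₂(0.155) = 0.4169
−0.124·log₂(0.124) = 0.3734
Sum ≈ 2.1258 → 2.126 bits.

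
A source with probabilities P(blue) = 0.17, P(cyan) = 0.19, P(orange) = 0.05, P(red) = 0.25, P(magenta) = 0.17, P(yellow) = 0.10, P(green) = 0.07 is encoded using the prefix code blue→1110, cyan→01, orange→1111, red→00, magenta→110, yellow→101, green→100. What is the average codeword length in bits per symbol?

2.78 bits/symbol

L̄ = Σ pᵢ·ℓᵢ = 0.17·4 + 0.19·2 + 0.05·4 + 0.25·2 + 0.17·3 + 0.10·3 + 0.07·3 = 2.78 bits/symbol.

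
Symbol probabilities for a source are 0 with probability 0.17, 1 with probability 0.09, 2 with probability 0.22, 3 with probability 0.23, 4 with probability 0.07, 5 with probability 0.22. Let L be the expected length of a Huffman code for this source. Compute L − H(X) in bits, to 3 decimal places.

Entropy H = −Σ p log₂ p ≈ 2.4646 bits.
Huffman merges: 7/100+9/100→4/25; 4/25+17/100→33/100; 11/50+11/50→11/25; 23/100+33/100→14/25; 11/25+14/25→1. L = 249/100 ≈ 2.4900.
L − H = 2.4900 − 2.4646 = 0.025 bits.

0.025 bits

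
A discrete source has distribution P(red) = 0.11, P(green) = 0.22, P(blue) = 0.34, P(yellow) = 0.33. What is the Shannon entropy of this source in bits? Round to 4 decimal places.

H = −Σ pᵢ log₂ pᵢ.
−0.11·log₂(0.11) = 0.3503
−0.22·log₂(0.22) = 0.4806
−0.34·log₂(0.34) = 0.5292
−0.33·log₂(0.33) = 0.5278
Sum ≈ 1.8879 → 1.8879 bits.

1.8879 bits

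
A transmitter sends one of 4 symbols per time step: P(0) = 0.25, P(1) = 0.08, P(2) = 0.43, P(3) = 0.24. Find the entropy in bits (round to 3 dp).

1.809 bits

H = −Σ pᵢ log₂ pᵢ.
−0.25·log₂(0.25) = 0.5000
−0.08·log₂(0.08) = 0.2915
−0.43·log₂(0.43) = 0.5236
−0.24·log₂(0.24) = 0.4941
Sum ≈ 1.8092 → 1.809 bits.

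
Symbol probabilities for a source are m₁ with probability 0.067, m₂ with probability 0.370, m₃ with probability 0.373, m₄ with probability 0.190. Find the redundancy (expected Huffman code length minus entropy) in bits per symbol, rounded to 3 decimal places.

0.106 bits

Entropy H = −Σ p log₂ p ≈ 1.7779 bits.
Huffman merges: 67/1000+19/100→257/1000; 257/1000+37/100→627/1000; 373/1000+627/1000→1. L = 471/250 ≈ 1.8840.
L − H = 1.8840 − 1.7779 = 0.106 bits.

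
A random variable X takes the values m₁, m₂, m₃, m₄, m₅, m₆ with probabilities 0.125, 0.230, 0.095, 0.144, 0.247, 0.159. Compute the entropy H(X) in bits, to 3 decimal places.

H = −Σ pᵢ log₂ pᵢ.
−0.125·log₂(0.125) = 0.3750
−0.230·log₂(0.230) = 0.4877
−0.095·log₂(0.095) = 0.3226
−0.144·log₂(0.144) = 0.4026
−0.247·log₂(0.247) = 0.4983
−0.159·log₂(0.159) = 0.4218
Sum ≈ 2.5080 → 2.508 bits.

2.508 bits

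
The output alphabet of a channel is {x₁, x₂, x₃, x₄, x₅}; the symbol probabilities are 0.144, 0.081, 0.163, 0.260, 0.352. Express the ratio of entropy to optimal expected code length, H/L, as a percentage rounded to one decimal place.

97.0%

Entropy H = −Σ p log₂ p ≈ 2.1584 bits.
Huffman merges: 81/1000+18/125→9/40; 163/1000+9/40→97/250; 13/50+44/125→153/250; 97/250+153/250→1. L = 89/40 ≈ 2.2250.
Efficiency = H/L = 2.1584/2.2250 = 97.0%.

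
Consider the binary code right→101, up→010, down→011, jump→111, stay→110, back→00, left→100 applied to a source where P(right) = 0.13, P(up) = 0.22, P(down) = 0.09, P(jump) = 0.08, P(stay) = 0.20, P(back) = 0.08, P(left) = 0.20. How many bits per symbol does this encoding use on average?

L̄ = Σ pᵢ·ℓᵢ = 0.13·3 + 0.22·3 + 0.09·3 + 0.08·3 + 0.20·3 + 0.08·2 + 0.20·3 = 2.92 bits/symbol.

2.92 bits/symbol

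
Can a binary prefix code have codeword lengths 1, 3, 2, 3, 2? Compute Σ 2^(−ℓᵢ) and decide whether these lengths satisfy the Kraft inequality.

With common denominator 2^3 = 8: Σ 2^(−ℓᵢ) = 4/8 + 1/8 + 2/8 + 1/8 + 2/8 = 10/8 = 1.25.
Kraft's inequality requires Σ ≤ 1; here Σ = 1.25 > 1, so no such prefix code exists.

1.25; no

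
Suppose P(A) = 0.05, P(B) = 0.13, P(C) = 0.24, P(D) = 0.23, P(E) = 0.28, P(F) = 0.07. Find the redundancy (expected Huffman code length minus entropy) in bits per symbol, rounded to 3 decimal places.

0.007 bits

Entropy H = −Σ p log₂ p ≈ 2.3633 bits.
Huffman merges: 1/20+7/100→3/25; 3/25+13/100→1/4; 23/100+6/25→47/100; 1/4+7/25→53/100; 47/100+53/100→1. L = 237/100 ≈ 2.3700.
L − H = 2.3700 − 2.3633 = 0.007 bits.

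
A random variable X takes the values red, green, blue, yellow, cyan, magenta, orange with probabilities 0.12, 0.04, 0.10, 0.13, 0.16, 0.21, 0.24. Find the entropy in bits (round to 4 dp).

H = −Σ pᵢ log₂ pᵢ.
−0.12·log₂(0.12) = 0.3671
−0.04·log₂(0.04) = 0.1858
−0.10·log₂(0.10) = 0.3322
−0.13·log₂(0.13) = 0.3826
−0.16·log₂(0.16) = 0.4230
−0.21·log₂(0.21) = 0.4728
−0.24·log₂(0.24) = 0.4941
Sum ≈ 2.6576 → 2.6576 bits.

2.6576 bits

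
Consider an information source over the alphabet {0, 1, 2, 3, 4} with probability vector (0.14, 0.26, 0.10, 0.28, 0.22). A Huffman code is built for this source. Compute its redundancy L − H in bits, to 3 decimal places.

0.011 bits

Entropy H = −Σ p log₂ p ≈ 2.2294 bits.
Huffman merges: 1/10+7/50→6/25; 11/50+6/25→23/50; 13/50+7/25→27/50; 23/50+27/50→1. L = 56/25 ≈ 2.2400.
L − H = 2.2400 − 2.2294 = 0.011 bits.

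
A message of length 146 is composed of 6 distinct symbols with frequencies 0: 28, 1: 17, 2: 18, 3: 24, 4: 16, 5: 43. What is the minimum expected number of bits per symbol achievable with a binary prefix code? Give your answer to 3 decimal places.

2.514 bits/symbol

Probabilities are the counts divided by 146.
Repeatedly combine the two least-probable nodes; the expected code length is the sum of the merged weights.
merge 8/73 + 17/146 → 33/146
merge 9/73 + 12/73 → 21/73
merge 14/73 + 33/146 → 61/146
merge 21/73 + 43/146 → 85/146
merge 61/146 + 85/146 → 1
L = 33/146 + 21/73 + 61/146 + 85/146 + 1 = 367/146 ≈ 2.514 bits/symbol.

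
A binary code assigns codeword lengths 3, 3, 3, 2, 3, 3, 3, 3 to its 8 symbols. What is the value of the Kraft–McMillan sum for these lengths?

1.125

With common denominator 2^3 = 8: Σ 2^(−ℓᵢ) = 1/8 + 1/8 + 1/8 + 2/8 + 1/8 + 1/8 + 1/8 + 1/8 = 9/8 = 1.125.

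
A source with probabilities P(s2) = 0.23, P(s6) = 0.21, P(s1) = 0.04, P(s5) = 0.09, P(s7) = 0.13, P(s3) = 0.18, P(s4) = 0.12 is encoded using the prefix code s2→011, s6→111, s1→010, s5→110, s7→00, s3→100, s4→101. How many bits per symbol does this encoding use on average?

L̄ = Σ pᵢ·ℓᵢ = 0.23·3 + 0.21·3 + 0.04·3 + 0.09·3 + 0.13·2 + 0.18·3 + 0.12·3 = 2.87 bits/symbol.

2.87 bits/symbol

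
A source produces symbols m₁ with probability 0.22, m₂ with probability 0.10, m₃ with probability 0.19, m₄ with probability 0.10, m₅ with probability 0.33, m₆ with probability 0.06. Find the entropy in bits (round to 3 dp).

2.372 bits

H = −Σ pᵢ log₂ pᵢ.
−0.22·log₂(0.22) = 0.4806
−0.10·log₂(0.10) = 0.3322
−0.19·log₂(0.19) = 0.4552
−0.10·log₂(0.10) = 0.3322
−0.33·log₂(0.33) = 0.5278
−0.06·log₂(0.06) = 0.2435
Sum ≈ 2.3715 → 2.372 bits.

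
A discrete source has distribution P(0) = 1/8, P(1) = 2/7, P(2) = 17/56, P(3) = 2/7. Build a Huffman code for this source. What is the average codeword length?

2 bits/symbol

Repeatedly combine the two least-probable nodes; the expected code length is the sum of the merged weights.
merge 1/8 + 2/7 → 23/56
merge 2/7 + 17/56 → 33/56
merge 23/56 + 33/56 → 1
L = 23/56 + 33/56 + 1 = 2 bits/symbol.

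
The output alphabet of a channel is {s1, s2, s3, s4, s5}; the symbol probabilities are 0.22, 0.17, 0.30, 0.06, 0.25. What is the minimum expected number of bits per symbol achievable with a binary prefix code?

2.23 bits/symbol

Repeatedly combine the two least-probable nodes; the expected code length is the sum of the merged weights.
merge 3/50 + 17/100 → 23/100
merge 11/50 + 23/100 → 9/20
merge 1/4 + 3/10 → 11/20
merge 9/20 + 11/20 → 1
L = 23/100 + 9/20 + 11/20 + 1 = 223/100 = 2.23 bits/symbol.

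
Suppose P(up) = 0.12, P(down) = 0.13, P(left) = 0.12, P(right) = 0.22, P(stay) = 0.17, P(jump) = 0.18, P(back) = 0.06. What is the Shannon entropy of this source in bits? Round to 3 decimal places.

2.721 bits

H = −Σ pᵢ log₂ pᵢ.
−0.12·log₂(0.12) = 0.3671
−0.13·log₂(0.13) = 0.3826
−0.12·log₂(0.12) = 0.3671
−0.22·log₂(0.22) = 0.4806
−0.17·log₂(0.17) = 0.4346
−0.18·log₂(0.18) = 0.4453
−0.06·log₂(0.06) = 0.2435
Sum ≈ 2.7208 → 2.721 bits.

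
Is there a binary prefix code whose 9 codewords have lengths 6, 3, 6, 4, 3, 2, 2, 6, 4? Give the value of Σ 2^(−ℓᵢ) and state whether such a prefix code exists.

With common denominator 2^6 = 64: Σ 2^(−ℓᵢ) = 1/64 + 8/64 + 1/64 + 4/64 + 8/64 + 16/64 + 16/64 + 1/64 + 4/64 = 59/64 = 0.921875.
Kraft's inequality requires Σ ≤ 1; here Σ = 0.921875 ≤ 1, so such a prefix code exists.

0.921875; yes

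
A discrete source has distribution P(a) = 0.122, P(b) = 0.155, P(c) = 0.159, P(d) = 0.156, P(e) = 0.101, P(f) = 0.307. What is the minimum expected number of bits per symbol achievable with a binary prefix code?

Repeatedly combine the two least-probable nodes; the expected code length is the sum of the merged weights.
merge 101/1000 + 61/500 → 223/1000
merge 31/200 + 39/250 → 311/1000
merge 159/1000 + 223/1000 → 191/500
merge 307/1000 + 311/1000 → 309/500
merge 191/500 + 309/500 → 1
L = 223/1000 + 311/1000 + 191/500 + 309/500 + 1 = 1267/500 = 2.534 bits/symbol.

2.534 bits/symbol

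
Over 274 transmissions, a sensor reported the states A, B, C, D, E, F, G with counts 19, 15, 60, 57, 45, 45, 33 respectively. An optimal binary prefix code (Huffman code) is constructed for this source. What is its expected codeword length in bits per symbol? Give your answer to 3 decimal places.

2.697 bits/symbol

Probabilities are the counts divided by 274.
Repeatedly combine the two least-probable nodes; the expected code length is the sum of the merged weights.
merge 15/274 + 19/274 → 17/137
merge 33/274 + 17/137 → 67/274
merge 45/274 + 45/274 → 45/137
merge 57/274 + 30/137 → 117/274
merge 67/274 + 45/137 → 157/274
merge 117/274 + 157/274 → 1
L = 17/137 + 67/274 + 45/137 + 117/274 + 157/274 + 1 = 739/274 ≈ 2.697 bits/symbol.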